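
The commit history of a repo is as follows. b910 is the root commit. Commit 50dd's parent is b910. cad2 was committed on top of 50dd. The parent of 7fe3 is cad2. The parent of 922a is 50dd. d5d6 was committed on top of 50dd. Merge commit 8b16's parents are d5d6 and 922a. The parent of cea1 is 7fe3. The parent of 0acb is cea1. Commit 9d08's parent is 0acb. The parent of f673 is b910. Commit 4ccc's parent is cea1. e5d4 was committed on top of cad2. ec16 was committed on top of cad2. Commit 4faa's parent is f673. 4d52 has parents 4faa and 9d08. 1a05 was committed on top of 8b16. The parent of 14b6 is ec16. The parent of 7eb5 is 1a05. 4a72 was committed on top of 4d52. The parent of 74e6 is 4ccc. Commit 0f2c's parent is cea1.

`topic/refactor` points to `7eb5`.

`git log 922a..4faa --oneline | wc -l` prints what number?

2

Reachable from 4faa: {4faa, b910, f673}.
Reachable from 922a: {50dd, 922a, b910}.
In 4faa's history but not 922a's: {4faa, f673} — 2 commits.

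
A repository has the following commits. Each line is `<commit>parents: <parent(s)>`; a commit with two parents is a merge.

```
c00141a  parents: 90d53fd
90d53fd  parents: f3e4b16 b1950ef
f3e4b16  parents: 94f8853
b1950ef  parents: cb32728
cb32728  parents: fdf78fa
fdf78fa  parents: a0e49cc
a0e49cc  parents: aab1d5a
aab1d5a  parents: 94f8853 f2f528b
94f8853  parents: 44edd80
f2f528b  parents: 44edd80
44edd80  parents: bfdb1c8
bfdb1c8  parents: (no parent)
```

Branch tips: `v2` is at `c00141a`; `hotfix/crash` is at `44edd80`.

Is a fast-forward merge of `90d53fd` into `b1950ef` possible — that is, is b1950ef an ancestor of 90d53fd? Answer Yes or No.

A fast-forward from b1950ef to 90d53fd is possible iff b1950ef is an ancestor of 90d53fd.
Ancestors of 90d53fd: {44edd80, 90d53fd, 94f8853, a0e49cc, aab1d5a, b1950ef, bfdb1c8, cb32728, f2f528b, f3e4b16, fdf78fa}.
b1950ef is among them, so fast-forward is possible.

Yes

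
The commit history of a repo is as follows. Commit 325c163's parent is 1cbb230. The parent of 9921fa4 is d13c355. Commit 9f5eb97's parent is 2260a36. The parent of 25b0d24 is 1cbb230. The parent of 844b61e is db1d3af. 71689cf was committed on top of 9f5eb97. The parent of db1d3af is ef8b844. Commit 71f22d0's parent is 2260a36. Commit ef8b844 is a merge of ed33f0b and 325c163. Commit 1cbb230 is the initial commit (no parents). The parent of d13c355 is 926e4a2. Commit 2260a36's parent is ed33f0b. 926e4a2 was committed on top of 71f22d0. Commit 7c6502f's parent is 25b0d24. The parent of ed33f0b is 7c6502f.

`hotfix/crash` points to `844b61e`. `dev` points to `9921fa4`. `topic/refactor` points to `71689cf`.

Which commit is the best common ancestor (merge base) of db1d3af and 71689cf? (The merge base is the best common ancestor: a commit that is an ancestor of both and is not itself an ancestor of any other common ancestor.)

ed33f0b

Ancestors of db1d3af: {1cbb230, 25b0d24, 325c163, 7c6502f, db1d3af, ed33f0b, ef8b844}.
Ancestors of 71689cf: {1cbb230, 2260a36, 25b0d24, 71689cf, 7c6502f, 9f5eb97, ed33f0b}.
Common ancestors: {1cbb230, 25b0d24, 7c6502f, ed33f0b}.
Among these, ed33f0b is not an ancestor of any other common ancestor — it is the merge base.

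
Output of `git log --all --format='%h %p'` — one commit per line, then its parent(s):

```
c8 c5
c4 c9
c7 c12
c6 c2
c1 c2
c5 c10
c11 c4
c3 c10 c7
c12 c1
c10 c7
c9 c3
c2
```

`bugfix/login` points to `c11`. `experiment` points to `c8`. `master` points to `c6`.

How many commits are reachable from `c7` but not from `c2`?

3

Reachable from c7: {c1, c12, c2, c7}.
Reachable from c2: {c2}.
In c7's history but not c2's: {c1, c12, c7} — 3 commits.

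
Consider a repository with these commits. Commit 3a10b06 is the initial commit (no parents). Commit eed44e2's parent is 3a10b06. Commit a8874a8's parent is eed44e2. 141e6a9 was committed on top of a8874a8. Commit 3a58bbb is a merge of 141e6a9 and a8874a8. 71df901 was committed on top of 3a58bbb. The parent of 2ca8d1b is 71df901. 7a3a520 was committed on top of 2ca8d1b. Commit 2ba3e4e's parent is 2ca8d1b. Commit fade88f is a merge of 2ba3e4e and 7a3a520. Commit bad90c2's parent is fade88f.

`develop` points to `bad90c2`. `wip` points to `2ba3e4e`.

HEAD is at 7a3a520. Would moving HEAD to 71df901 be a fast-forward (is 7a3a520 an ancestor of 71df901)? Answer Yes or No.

No

A fast-forward from 7a3a520 to 71df901 is possible iff 7a3a520 is an ancestor of 71df901.
Ancestors of 71df901: {141e6a9, 3a10b06, 3a58bbb, 71df901, a8874a8, eed44e2}.
7a3a520 is not among them, so fast-forward is not possible.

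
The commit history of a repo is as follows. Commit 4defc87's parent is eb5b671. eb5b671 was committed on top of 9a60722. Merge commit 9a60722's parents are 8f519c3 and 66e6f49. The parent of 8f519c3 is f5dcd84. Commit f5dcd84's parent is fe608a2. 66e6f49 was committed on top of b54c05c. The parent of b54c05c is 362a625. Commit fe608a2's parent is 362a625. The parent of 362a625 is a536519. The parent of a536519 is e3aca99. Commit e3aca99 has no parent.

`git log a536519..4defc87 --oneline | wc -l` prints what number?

9

Reachable from 4defc87: {362a625, 4defc87, 66e6f49, 8f519c3, 9a60722, a536519, b54c05c, e3aca99, eb5b671, f5dcd84, fe608a2}.
Reachable from a536519: {a536519, e3aca99}.
In 4defc87's history but not a536519's: {362a625, 4defc87, 66e6f49, 8f519c3, 9a60722, b54c05c, eb5b671, f5dcd84, fe608a2} — 9 commits.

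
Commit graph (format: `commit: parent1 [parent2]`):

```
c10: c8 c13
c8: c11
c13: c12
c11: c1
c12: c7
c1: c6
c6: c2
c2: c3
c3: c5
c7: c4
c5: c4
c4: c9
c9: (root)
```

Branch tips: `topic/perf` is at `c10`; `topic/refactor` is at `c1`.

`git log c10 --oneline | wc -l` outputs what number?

13

Walking parent pointers from c10: reachable set = {c1, c10, c11, c12, c13, c2, c3, c4, c5, c6, c7, c8, c9}.
That is 13 commits.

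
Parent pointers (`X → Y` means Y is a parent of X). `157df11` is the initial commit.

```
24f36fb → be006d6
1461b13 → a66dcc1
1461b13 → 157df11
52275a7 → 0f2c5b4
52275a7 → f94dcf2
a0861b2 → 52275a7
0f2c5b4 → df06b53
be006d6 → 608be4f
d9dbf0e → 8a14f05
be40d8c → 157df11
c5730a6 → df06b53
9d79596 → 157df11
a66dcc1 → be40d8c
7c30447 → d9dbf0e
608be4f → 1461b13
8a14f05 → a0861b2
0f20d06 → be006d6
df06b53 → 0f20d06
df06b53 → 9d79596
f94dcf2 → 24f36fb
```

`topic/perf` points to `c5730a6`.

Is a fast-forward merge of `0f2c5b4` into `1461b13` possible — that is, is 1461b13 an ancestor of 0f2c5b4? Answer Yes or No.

Yes

A fast-forward from 1461b13 to 0f2c5b4 is possible iff 1461b13 is an ancestor of 0f2c5b4.
Ancestors of 0f2c5b4: {0f20d06, 0f2c5b4, 1461b13, 157df11, 608be4f, 9d79596, a66dcc1, be006d6, be40d8c, df06b53}.
1461b13 is among them, so fast-forward is possible.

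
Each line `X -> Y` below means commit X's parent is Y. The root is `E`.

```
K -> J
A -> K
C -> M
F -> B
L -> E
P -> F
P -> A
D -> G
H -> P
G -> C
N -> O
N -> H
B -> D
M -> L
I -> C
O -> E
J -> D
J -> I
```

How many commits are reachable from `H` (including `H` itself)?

14

Walking parent pointers from H: reachable set = {A, B, C, D, E, F, G, H, I, J, K, L, M, P}.
That is 14 commits.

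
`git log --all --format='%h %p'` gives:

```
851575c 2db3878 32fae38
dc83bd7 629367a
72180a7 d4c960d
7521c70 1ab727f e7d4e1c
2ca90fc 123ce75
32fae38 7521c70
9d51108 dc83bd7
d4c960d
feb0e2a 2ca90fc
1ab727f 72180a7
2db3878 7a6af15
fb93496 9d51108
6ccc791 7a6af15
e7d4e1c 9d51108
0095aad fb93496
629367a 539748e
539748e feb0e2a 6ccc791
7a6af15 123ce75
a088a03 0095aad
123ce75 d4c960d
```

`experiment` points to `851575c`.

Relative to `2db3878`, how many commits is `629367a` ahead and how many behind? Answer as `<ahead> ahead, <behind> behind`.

5 ahead, 1 behind

Reachable from 629367a: {123ce75, 2ca90fc, 539748e, 629367a, 6ccc791, 7a6af15, d4c960d, feb0e2a}.
Reachable from 2db3878: {123ce75, 2db3878, 7a6af15, d4c960d}.
Only in 629367a's history (ahead): {2ca90fc, 539748e, 629367a, 6ccc791, feb0e2a} — 5.
Only in 2db3878's history (behind): {2db3878} — 1.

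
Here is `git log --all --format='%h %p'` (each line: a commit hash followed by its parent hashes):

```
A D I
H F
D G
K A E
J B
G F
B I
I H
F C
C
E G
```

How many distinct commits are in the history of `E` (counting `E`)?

Walking parent pointers from E: reachable set = {C, E, F, G}.
That is 4 commits.

4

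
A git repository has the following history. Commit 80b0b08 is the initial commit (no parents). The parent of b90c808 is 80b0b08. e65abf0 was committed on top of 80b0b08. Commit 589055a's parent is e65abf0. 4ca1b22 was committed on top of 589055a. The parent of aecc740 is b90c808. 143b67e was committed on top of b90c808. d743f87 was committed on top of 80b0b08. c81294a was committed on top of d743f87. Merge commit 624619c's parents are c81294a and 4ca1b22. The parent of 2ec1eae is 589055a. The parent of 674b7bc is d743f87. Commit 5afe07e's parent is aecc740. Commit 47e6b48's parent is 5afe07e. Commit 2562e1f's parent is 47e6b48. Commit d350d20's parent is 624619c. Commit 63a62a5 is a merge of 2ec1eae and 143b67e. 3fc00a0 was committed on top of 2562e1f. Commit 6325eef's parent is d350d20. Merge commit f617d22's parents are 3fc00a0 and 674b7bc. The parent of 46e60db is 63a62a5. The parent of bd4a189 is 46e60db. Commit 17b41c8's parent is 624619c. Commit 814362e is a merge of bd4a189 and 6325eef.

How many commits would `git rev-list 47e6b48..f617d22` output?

5

Reachable from f617d22: {2562e1f, 3fc00a0, 47e6b48, 5afe07e, 674b7bc, 80b0b08, aecc740, b90c808, d743f87, f617d22}.
Reachable from 47e6b48: {47e6b48, 5afe07e, 80b0b08, aecc740, b90c808}.
In f617d22's history but not 47e6b48's: {2562e1f, 3fc00a0, 674b7bc, d743f87, f617d22} — 5 commits.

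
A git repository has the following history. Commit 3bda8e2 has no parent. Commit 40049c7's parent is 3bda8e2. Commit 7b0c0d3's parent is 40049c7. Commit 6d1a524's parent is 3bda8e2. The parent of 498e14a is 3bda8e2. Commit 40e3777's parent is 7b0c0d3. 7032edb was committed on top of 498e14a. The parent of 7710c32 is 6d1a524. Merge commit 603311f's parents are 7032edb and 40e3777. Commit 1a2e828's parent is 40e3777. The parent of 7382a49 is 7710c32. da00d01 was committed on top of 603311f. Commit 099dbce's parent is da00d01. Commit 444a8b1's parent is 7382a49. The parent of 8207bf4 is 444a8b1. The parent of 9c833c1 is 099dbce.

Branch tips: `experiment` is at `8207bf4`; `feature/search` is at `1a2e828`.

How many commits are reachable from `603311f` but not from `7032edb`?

4

Reachable from 603311f: {3bda8e2, 40049c7, 40e3777, 498e14a, 603311f, 7032edb, 7b0c0d3}.
Reachable from 7032edb: {3bda8e2, 498e14a, 7032edb}.
In 603311f's history but not 7032edb's: {40049c7, 40e3777, 603311f, 7b0c0d3} — 4 commits.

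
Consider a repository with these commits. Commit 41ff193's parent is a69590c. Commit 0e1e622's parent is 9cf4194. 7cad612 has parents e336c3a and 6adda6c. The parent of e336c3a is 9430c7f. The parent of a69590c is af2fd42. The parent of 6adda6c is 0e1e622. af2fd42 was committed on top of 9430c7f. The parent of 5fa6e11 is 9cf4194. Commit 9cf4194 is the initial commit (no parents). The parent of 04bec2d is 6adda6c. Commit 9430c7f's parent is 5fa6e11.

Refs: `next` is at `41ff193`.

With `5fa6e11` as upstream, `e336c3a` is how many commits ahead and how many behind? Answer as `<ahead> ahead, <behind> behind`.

2 ahead, 0 behind

Reachable from e336c3a: {5fa6e11, 9430c7f, 9cf4194, e336c3a}.
Reachable from 5fa6e11: {5fa6e11, 9cf4194}.
Only in e336c3a's history (ahead): {9430c7f, e336c3a} — 2.
Only in 5fa6e11's history (behind): {} — 0.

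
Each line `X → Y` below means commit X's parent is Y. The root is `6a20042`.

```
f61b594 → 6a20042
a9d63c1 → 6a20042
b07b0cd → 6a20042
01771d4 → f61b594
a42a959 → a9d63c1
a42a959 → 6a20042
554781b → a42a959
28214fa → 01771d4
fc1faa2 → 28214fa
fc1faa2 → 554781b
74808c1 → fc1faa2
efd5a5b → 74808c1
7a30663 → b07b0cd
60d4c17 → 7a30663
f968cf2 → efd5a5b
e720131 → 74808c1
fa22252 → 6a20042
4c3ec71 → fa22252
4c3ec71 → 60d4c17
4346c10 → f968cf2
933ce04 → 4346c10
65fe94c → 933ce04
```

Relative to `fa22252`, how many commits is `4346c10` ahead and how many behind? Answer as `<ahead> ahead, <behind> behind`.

11 ahead, 1 behind

Reachable from 4346c10: {01771d4, 28214fa, 4346c10, 554781b, 6a20042, 74808c1, a42a959, a9d63c1, efd5a5b, f61b594, f968cf2, fc1faa2}.
Reachable from fa22252: {6a20042, fa22252}.
Only in 4346c10's history (ahead): {01771d4, 28214fa, 4346c10, 554781b, 74808c1, a42a959, a9d63c1, efd5a5b, f61b594, f968cf2, fc1faa2} — 11.
Only in fa22252's history (behind): {fa22252} — 1.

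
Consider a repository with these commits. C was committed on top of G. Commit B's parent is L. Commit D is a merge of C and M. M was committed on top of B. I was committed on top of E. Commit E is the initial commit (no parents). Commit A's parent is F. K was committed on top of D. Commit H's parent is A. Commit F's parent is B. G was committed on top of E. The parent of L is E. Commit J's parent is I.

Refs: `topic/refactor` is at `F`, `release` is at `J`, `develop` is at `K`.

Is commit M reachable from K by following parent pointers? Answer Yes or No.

Yes

Ancestors of K (commits reachable by following parents): {B, C, D, E, G, K, L, M}.
M is in that set, so it is an ancestor of K.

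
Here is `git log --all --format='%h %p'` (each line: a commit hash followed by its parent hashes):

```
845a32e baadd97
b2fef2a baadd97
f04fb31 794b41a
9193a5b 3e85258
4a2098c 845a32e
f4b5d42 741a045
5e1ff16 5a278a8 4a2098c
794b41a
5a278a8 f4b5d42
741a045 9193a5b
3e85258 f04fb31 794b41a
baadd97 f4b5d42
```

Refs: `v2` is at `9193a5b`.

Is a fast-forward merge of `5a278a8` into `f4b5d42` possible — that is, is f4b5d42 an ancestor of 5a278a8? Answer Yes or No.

A fast-forward from f4b5d42 to 5a278a8 is possible iff f4b5d42 is an ancestor of 5a278a8.
Ancestors of 5a278a8: {3e85258, 5a278a8, 741a045, 794b41a, 9193a5b, f04fb31, f4b5d42}.
f4b5d42 is among them, so fast-forward is possible.

Yes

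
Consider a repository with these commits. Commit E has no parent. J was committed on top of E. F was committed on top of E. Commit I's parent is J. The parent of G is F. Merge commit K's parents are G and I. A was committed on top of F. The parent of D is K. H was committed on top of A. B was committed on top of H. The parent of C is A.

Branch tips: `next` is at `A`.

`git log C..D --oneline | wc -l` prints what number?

5

Reachable from D: {D, E, F, G, I, J, K}.
Reachable from C: {A, C, E, F}.
In D's history but not C's: {D, G, I, J, K} — 5 commits.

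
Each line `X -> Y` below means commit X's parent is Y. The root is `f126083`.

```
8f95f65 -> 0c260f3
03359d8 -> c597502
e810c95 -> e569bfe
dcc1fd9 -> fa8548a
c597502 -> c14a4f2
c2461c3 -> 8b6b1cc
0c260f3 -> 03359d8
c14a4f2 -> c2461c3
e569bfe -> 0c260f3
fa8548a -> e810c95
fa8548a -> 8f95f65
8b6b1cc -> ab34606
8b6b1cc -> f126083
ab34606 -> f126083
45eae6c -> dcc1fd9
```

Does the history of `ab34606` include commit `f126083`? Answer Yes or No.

Ancestors of ab34606 (commits reachable by following parents): {ab34606, f126083}.
f126083 is in that set, so it is an ancestor of ab34606.

Yes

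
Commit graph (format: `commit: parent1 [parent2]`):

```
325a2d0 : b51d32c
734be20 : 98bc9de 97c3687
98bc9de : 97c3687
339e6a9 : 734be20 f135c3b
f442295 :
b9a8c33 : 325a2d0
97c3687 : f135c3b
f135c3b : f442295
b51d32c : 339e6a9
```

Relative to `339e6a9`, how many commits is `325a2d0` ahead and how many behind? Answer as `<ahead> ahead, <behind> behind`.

Reachable from 325a2d0: {325a2d0, 339e6a9, 734be20, 97c3687, 98bc9de, b51d32c, f135c3b, f442295}.
Reachable from 339e6a9: {339e6a9, 734be20, 97c3687, 98bc9de, f135c3b, f442295}.
Only in 325a2d0's history (ahead): {325a2d0, b51d32c} — 2.
Only in 339e6a9's history (behind): {} — 0.

2 ahead, 0 behind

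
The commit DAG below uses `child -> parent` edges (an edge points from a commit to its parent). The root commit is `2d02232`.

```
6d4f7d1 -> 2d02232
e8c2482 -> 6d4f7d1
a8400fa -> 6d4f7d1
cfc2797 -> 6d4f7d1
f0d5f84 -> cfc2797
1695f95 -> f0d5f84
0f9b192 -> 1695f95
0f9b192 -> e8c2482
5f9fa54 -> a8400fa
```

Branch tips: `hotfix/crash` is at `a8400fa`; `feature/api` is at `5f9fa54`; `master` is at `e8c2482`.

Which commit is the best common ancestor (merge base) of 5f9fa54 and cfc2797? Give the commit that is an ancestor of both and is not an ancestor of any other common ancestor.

6d4f7d1

Ancestors of 5f9fa54: {2d02232, 5f9fa54, 6d4f7d1, a8400fa}.
Ancestors of cfc2797: {2d02232, 6d4f7d1, cfc2797}.
Common ancestors: {2d02232, 6d4f7d1}.
Among these, 6d4f7d1 is not an ancestor of any other common ancestor — it is the merge base.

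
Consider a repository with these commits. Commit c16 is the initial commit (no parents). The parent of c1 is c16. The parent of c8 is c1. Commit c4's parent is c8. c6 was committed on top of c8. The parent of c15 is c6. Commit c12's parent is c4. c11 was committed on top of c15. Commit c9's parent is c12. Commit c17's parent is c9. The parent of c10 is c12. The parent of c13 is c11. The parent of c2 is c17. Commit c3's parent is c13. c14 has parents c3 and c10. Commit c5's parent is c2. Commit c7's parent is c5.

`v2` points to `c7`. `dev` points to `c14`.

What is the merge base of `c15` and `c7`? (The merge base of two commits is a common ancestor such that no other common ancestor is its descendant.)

c8

Ancestors of c15: {c1, c15, c16, c6, c8}.
Ancestors of c7: {c1, c12, c16, c17, c2, c4, c5, c7, c8, c9}.
Common ancestors: {c1, c16, c8}.
Among these, c8 is not an ancestor of any other common ancestor — it is the merge base.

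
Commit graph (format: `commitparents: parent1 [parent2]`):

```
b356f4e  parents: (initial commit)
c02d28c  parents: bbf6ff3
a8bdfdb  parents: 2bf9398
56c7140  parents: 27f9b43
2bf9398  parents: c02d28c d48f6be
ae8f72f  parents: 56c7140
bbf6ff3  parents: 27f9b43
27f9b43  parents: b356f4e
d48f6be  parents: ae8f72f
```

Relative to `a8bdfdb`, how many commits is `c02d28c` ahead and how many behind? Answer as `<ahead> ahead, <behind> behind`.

Reachable from c02d28c: {27f9b43, b356f4e, bbf6ff3, c02d28c}.
Reachable from a8bdfdb: {27f9b43, 2bf9398, 56c7140, a8bdfdb, ae8f72f, b356f4e, bbf6ff3, c02d28c, d48f6be}.
Only in c02d28c's history (ahead): {} — 0.
Only in a8bdfdb's history (behind): {2bf9398, 56c7140, a8bdfdb, ae8f72f, d48f6be} — 5.

0 ahead, 5 behind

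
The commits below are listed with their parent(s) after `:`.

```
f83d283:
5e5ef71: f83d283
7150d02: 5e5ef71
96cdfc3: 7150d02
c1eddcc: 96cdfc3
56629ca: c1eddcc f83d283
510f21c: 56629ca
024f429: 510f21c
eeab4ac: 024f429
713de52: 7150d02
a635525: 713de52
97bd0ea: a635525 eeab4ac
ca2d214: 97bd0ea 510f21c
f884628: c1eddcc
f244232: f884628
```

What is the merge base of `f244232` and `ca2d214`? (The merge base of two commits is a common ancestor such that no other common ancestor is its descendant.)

c1eddcc

Ancestors of f244232: {5e5ef71, 7150d02, 96cdfc3, c1eddcc, f244232, f83d283, f884628}.
Ancestors of ca2d214: {024f429, 510f21c, 56629ca, 5e5ef71, 713de52, 7150d02, 96cdfc3, 97bd0ea, a635525, c1eddcc, ca2d214, eeab4ac, f83d283}.
Common ancestors: {5e5ef71, 7150d02, 96cdfc3, c1eddcc, f83d283}.
Among these, c1eddcc is not an ancestor of any other common ancestor — it is the merge base.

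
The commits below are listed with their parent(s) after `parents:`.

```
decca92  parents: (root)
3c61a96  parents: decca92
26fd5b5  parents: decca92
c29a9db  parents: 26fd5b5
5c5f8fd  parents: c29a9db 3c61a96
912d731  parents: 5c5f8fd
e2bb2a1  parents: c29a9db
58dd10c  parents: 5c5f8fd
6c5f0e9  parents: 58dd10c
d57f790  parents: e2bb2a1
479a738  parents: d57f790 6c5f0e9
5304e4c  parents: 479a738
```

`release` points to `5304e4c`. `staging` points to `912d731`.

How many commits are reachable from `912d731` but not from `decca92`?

Reachable from 912d731: {26fd5b5, 3c61a96, 5c5f8fd, 912d731, c29a9db, decca92}.
Reachable from decca92: {decca92}.
In 912d731's history but not decca92's: {26fd5b5, 3c61a96, 5c5f8fd, 912d731, c29a9db} — 5 commits.

5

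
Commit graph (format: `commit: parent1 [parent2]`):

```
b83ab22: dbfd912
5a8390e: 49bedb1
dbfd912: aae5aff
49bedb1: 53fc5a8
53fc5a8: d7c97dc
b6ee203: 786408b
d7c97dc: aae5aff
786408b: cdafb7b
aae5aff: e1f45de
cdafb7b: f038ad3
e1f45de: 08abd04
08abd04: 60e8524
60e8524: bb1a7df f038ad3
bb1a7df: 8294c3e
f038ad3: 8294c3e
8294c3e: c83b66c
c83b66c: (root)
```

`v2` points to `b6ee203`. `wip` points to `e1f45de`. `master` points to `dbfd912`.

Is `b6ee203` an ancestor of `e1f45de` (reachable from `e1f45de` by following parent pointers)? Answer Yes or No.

Ancestors of e1f45de: {08abd04, 60e8524, 8294c3e, bb1a7df, c83b66c, e1f45de, f038ad3}.
b6ee203 is not in that set, so it is not an ancestor of e1f45de.

No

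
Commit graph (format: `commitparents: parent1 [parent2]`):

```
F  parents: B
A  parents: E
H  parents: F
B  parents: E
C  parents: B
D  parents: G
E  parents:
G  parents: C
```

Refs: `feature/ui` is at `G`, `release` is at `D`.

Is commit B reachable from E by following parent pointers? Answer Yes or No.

No

Ancestors of E: {E}.
B is not in that set, so it is not an ancestor of E.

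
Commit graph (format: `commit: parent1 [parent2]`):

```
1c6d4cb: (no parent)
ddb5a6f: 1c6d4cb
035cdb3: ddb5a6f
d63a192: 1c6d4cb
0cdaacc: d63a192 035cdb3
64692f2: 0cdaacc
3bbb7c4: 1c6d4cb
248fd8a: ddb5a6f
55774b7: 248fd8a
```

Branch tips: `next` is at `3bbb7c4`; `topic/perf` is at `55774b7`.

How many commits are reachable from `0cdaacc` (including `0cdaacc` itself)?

Walking parent pointers from 0cdaacc: reachable set = {035cdb3, 0cdaacc, 1c6d4cb, d63a192, ddb5a6f}.
That is 5 commits.

5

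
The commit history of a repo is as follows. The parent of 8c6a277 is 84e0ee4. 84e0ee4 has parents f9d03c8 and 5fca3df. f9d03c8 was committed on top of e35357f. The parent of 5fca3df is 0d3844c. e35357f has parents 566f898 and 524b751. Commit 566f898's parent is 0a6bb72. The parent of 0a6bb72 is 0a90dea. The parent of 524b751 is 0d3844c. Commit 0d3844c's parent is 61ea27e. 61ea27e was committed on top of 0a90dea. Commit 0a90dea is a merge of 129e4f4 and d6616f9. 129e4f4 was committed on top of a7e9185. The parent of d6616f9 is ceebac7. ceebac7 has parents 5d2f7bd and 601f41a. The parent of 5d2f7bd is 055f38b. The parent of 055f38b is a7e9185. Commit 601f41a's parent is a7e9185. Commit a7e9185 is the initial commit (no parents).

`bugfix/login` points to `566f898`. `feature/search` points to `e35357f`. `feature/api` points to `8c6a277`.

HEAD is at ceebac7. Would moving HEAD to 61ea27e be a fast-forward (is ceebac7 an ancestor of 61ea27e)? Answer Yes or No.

A fast-forward from ceebac7 to 61ea27e is possible iff ceebac7 is an ancestor of 61ea27e.
Ancestors of 61ea27e: {055f38b, 0a90dea, 129e4f4, 5d2f7bd, 601f41a, 61ea27e, a7e9185, ceebac7, d6616f9}.
ceebac7 is among them, so fast-forward is possible.

Yes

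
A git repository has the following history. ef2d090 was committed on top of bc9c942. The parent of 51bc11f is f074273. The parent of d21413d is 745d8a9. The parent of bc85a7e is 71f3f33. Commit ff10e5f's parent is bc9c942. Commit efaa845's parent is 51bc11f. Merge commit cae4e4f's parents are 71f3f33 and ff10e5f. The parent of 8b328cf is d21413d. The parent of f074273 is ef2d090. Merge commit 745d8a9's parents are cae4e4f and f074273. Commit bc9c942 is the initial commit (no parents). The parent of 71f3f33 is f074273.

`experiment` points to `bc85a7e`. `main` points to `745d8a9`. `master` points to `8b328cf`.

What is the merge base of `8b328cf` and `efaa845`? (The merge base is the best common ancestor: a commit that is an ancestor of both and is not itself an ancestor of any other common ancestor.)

Ancestors of 8b328cf: {71f3f33, 745d8a9, 8b328cf, bc9c942, cae4e4f, d21413d, ef2d090, f074273, ff10e5f}.
Ancestors of efaa845: {51bc11f, bc9c942, ef2d090, efaa845, f074273}.
Common ancestors: {bc9c942, ef2d090, f074273}.
Among these, f074273 is not an ancestor of any other common ancestor — it is the merge base.

f074273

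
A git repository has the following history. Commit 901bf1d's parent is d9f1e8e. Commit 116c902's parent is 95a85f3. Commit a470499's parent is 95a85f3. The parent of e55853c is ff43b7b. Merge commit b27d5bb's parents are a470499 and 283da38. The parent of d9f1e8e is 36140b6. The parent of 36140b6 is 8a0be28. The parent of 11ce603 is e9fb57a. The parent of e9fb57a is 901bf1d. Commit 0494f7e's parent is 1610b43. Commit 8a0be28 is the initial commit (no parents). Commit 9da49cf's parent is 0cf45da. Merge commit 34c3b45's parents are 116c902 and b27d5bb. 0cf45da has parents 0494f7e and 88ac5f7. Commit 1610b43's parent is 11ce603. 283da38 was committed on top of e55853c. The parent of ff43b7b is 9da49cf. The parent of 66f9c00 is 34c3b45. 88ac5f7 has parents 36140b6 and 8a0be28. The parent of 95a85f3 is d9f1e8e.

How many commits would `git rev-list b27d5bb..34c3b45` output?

Reachable from 34c3b45: {0494f7e, 0cf45da, 116c902, 11ce603, 1610b43, 283da38, 34c3b45, 36140b6, 88ac5f7, 8a0be28, 901bf1d, 95a85f3, 9da49cf, a470499, b27d5bb, d9f1e8e, e55853c, e9fb57a, ff43b7b}.
Reachable from b27d5bb: {0494f7e, 0cf45da, 11ce603, 1610b43, 283da38, 36140b6, 88ac5f7, 8a0be28, 901bf1d, 95a85f3, 9da49cf, a470499, b27d5bb, d9f1e8e, e55853c, e9fb57a, ff43b7b}.
In 34c3b45's history but not b27d5bb's: {116c902, 34c3b45} — 2 commits.

2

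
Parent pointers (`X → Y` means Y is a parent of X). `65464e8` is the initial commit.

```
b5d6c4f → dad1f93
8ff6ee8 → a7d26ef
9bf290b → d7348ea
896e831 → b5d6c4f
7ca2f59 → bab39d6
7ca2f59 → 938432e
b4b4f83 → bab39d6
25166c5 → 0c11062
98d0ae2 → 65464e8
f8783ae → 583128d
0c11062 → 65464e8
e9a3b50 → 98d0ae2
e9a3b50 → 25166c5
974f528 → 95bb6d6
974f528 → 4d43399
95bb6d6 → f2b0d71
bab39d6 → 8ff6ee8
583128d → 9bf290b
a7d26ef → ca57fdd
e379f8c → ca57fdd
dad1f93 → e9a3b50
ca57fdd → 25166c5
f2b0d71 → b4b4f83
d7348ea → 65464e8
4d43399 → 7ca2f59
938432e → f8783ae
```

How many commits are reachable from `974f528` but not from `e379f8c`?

Reachable from 974f528: {0c11062, 25166c5, 4d43399, 583128d, 65464e8, 7ca2f59, 8ff6ee8, 938432e, 95bb6d6, 974f528, 9bf290b, a7d26ef, b4b4f83, bab39d6, ca57fdd, d7348ea, f2b0d71, f8783ae}.
Reachable from e379f8c: {0c11062, 25166c5, 65464e8, ca57fdd, e379f8c}.
In 974f528's history but not e379f8c's: {4d43399, 583128d, 7ca2f59, 8ff6ee8, 938432e, 95bb6d6, 974f528, 9bf290b, a7d26ef, b4b4f83, bab39d6, d7348ea, f2b0d71, f8783ae} — 14 commits.

14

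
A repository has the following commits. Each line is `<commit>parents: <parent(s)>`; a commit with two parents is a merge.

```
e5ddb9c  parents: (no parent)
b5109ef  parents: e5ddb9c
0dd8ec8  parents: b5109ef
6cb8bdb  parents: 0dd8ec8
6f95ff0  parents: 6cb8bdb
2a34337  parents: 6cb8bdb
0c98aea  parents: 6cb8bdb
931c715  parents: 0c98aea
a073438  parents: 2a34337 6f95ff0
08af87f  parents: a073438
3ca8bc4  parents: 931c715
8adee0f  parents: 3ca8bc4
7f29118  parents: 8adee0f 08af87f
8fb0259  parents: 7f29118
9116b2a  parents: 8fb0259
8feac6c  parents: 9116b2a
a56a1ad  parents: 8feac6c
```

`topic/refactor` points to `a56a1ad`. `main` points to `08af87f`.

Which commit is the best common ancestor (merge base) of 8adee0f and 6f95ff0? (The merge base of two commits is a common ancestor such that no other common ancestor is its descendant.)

6cb8bdb

Ancestors of 8adee0f: {0c98aea, 0dd8ec8, 3ca8bc4, 6cb8bdb, 8adee0f, 931c715, b5109ef, e5ddb9c}.
Ancestors of 6f95ff0: {0dd8ec8, 6cb8bdb, 6f95ff0, b5109ef, e5ddb9c}.
Common ancestors: {0dd8ec8, 6cb8bdb, b5109ef, e5ddb9c}.
Among these, 6cb8bdb is not an ancestor of any other common ancestor — it is the merge base.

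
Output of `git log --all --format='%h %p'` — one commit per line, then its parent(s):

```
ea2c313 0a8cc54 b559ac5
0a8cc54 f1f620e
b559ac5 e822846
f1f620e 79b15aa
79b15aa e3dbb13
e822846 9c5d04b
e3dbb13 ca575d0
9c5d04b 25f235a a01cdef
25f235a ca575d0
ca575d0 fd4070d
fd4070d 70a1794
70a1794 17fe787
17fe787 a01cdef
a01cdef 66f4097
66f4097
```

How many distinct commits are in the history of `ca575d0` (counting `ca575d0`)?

6

Walking parent pointers from ca575d0: reachable set = {17fe787, 66f4097, 70a1794, a01cdef, ca575d0, fd4070d}.
That is 6 commits.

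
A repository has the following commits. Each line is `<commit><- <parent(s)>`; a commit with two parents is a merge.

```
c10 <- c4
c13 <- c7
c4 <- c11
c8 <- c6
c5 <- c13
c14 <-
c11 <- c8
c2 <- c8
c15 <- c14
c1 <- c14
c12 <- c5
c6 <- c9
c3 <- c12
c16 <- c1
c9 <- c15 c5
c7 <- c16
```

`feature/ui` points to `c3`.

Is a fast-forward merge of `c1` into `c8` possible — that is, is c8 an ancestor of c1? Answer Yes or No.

No

A fast-forward from c8 to c1 is possible iff c8 is an ancestor of c1.
Ancestors of c1: {c1, c14}.
c8 is not among them, so fast-forward is not possible.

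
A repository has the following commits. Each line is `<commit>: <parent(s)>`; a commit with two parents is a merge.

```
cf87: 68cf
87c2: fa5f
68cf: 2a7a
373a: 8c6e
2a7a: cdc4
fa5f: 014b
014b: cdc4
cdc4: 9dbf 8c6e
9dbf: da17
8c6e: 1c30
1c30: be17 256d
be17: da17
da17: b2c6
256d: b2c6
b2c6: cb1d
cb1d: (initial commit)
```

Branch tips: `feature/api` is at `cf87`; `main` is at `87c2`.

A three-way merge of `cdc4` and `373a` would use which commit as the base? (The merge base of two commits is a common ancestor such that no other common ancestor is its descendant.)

Ancestors of cdc4: {1c30, 256d, 8c6e, 9dbf, b2c6, be17, cb1d, cdc4, da17}.
Ancestors of 373a: {1c30, 256d, 373a, 8c6e, b2c6, be17, cb1d, da17}.
Common ancestors: {1c30, 256d, 8c6e, b2c6, be17, cb1d, da17}.
Among these, 8c6e is not an ancestor of any other common ancestor — it is the merge base.

8c6e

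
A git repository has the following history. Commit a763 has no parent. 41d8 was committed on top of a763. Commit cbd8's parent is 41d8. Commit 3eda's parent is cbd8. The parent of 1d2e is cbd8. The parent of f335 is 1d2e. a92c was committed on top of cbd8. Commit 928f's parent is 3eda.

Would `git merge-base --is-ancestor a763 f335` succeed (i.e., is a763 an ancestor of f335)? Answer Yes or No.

Ancestors of f335 (commits reachable by following parents): {1d2e, 41d8, a763, cbd8, f335}.
a763 is in that set, so it is an ancestor of f335.

Yes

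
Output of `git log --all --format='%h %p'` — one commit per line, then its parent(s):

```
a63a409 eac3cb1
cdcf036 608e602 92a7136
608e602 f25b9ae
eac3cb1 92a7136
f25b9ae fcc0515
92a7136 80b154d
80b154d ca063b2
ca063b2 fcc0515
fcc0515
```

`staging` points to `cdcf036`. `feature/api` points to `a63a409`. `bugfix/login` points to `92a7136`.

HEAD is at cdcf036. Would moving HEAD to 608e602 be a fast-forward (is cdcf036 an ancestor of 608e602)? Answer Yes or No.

No

A fast-forward from cdcf036 to 608e602 is possible iff cdcf036 is an ancestor of 608e602.
Ancestors of 608e602: {608e602, f25b9ae, fcc0515}.
cdcf036 is not among them, so fast-forward is not possible.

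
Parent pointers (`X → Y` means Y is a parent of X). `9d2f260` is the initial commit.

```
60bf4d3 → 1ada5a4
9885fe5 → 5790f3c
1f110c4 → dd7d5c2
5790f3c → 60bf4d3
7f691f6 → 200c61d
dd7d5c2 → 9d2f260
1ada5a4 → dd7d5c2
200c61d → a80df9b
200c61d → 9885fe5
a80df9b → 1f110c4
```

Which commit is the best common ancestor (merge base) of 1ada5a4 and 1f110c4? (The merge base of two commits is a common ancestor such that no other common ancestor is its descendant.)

Ancestors of 1ada5a4: {1ada5a4, 9d2f260, dd7d5c2}.
Ancestors of 1f110c4: {1f110c4, 9d2f260, dd7d5c2}.
Common ancestors: {9d2f260, dd7d5c2}.
Among these, dd7d5c2 is not an ancestor of any other common ancestor — it is the merge base.

dd7d5c2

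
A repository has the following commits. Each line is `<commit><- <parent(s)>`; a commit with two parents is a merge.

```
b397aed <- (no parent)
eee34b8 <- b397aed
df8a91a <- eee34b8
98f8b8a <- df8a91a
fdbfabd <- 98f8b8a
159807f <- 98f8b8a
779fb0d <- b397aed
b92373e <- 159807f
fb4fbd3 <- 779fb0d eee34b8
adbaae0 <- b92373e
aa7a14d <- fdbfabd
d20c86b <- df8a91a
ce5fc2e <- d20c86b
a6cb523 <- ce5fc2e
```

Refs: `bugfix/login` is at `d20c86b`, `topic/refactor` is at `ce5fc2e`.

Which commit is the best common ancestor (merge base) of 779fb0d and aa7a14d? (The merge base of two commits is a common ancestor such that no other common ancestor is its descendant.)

Ancestors of 779fb0d: {779fb0d, b397aed}.
Ancestors of aa7a14d: {98f8b8a, aa7a14d, b397aed, df8a91a, eee34b8, fdbfabd}.
Common ancestors: {b397aed}.
The only common ancestor is b397aed, so it is the merge base.

b397aed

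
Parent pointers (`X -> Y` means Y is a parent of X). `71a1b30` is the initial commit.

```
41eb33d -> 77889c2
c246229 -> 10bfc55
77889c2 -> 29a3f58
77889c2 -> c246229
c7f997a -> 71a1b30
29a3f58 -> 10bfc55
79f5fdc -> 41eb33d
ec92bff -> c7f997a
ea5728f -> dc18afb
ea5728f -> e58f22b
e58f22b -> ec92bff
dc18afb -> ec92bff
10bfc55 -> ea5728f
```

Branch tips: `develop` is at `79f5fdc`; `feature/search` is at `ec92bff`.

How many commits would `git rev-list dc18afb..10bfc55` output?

Reachable from 10bfc55: {10bfc55, 71a1b30, c7f997a, dc18afb, e58f22b, ea5728f, ec92bff}.
Reachable from dc18afb: {71a1b30, c7f997a, dc18afb, ec92bff}.
In 10bfc55's history but not dc18afb's: {10bfc55, e58f22b, ea5728f} — 3 commits.

3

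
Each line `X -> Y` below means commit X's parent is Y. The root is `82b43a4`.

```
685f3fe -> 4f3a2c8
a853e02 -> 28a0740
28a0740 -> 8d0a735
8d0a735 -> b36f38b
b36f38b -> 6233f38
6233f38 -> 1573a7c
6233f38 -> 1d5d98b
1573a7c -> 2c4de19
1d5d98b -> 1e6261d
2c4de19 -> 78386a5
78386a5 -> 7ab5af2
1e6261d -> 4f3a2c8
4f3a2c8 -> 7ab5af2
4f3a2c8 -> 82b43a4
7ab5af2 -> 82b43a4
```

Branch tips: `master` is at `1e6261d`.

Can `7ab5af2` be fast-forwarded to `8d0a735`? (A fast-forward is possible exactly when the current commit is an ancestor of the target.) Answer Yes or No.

Yes

A fast-forward from 7ab5af2 to 8d0a735 is possible iff 7ab5af2 is an ancestor of 8d0a735.
Ancestors of 8d0a735: {1573a7c, 1d5d98b, 1e6261d, 2c4de19, 4f3a2c8, 6233f38, 78386a5, 7ab5af2, 82b43a4, 8d0a735, b36f38b}.
7ab5af2 is among them, so fast-forward is possible.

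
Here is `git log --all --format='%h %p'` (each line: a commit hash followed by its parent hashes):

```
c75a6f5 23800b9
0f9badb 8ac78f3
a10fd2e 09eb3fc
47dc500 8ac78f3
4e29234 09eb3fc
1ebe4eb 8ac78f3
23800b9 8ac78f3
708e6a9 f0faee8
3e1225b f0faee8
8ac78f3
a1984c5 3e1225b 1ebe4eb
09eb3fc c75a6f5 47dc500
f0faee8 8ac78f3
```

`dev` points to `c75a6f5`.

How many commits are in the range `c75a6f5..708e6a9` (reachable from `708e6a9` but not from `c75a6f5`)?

2

Reachable from 708e6a9: {708e6a9, 8ac78f3, f0faee8}.
Reachable from c75a6f5: {23800b9, 8ac78f3, c75a6f5}.
In 708e6a9's history but not c75a6f5's: {708e6a9, f0faee8} — 2 commits.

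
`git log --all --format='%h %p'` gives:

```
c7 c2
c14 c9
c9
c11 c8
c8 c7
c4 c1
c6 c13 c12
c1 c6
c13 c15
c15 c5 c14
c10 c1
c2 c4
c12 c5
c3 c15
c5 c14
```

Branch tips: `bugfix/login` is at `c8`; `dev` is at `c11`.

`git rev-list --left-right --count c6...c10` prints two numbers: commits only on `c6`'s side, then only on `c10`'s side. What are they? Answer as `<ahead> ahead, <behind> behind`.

Reachable from c6: {c12, c13, c14, c15, c5, c6, c9}.
Reachable from c10: {c1, c10, c12, c13, c14, c15, c5, c6, c9}.
Only in c6's history (ahead): {} — 0.
Only in c10's history (behind): {c1, c10} — 2.

0 ahead, 2 behind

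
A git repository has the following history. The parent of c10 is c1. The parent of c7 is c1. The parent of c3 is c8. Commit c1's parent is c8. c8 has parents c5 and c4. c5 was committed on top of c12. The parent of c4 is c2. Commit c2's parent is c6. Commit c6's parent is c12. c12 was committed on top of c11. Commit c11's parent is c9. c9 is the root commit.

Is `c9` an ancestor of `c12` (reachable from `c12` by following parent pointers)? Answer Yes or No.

Yes

Ancestors of c12 (commits reachable by following parents): {c11, c12, c9}.
c9 is in that set, so it is an ancestor of c12.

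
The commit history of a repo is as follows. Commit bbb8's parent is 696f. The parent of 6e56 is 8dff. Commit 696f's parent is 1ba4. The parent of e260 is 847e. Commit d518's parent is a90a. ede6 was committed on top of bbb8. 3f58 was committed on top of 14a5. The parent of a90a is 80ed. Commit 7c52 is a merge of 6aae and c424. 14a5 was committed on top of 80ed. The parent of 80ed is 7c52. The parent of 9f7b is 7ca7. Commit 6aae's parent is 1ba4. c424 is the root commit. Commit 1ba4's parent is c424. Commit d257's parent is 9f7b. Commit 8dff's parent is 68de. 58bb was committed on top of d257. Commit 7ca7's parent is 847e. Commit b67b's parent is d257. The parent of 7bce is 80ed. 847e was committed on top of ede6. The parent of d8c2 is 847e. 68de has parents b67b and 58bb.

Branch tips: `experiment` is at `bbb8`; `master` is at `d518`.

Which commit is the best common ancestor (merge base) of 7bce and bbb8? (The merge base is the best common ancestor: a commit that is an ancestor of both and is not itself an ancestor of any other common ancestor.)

Ancestors of 7bce: {1ba4, 6aae, 7bce, 7c52, 80ed, c424}.
Ancestors of bbb8: {1ba4, 696f, bbb8, c424}.
Common ancestors: {1ba4, c424}.
Among these, 1ba4 is not an ancestor of any other common ancestor — it is the merge base.

1ba4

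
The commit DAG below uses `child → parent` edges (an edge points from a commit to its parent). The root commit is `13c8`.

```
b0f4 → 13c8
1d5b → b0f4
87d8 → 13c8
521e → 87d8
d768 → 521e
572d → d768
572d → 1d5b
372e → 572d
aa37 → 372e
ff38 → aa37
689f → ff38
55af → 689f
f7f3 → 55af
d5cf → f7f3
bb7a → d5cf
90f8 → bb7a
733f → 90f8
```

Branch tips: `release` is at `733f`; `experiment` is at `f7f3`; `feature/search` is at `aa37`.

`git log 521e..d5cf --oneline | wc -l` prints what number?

11

Reachable from d5cf: {13c8, 1d5b, 372e, 521e, 55af, 572d, 689f, 87d8, aa37, b0f4, d5cf, d768, f7f3, ff38}.
Reachable from 521e: {13c8, 521e, 87d8}.
In d5cf's history but not 521e's: {1d5b, 372e, 55af, 572d, 689f, aa37, b0f4, d5cf, d768, f7f3, ff38} — 11 commits.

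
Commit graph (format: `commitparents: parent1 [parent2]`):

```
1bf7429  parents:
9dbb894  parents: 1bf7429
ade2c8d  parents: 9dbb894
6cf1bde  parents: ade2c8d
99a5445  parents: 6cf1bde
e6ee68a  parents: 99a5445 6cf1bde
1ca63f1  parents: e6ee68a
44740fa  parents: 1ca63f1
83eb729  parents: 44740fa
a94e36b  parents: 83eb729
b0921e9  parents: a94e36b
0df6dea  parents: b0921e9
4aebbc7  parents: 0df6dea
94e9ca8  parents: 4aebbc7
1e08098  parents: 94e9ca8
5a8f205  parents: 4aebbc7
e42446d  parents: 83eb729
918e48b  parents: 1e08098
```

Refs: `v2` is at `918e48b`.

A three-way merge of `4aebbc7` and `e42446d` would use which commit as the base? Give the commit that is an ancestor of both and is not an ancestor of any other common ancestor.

Ancestors of 4aebbc7: {0df6dea, 1bf7429, 1ca63f1, 44740fa, 4aebbc7, 6cf1bde, 83eb729, 99a5445, 9dbb894, a94e36b, ade2c8d, b0921e9, e6ee68a}.
Ancestors of e42446d: {1bf7429, 1ca63f1, 44740fa, 6cf1bde, 83eb729, 99a5445, 9dbb894, ade2c8d, e42446d, e6ee68a}.
Common ancestors: {1bf7429, 1ca63f1, 44740fa, 6cf1bde, 83eb729, 99a5445, 9dbb894, ade2c8d, e6ee68a}.
Among these, 83eb729 is not an ancestor of any other common ancestor — it is the merge base.

83eb729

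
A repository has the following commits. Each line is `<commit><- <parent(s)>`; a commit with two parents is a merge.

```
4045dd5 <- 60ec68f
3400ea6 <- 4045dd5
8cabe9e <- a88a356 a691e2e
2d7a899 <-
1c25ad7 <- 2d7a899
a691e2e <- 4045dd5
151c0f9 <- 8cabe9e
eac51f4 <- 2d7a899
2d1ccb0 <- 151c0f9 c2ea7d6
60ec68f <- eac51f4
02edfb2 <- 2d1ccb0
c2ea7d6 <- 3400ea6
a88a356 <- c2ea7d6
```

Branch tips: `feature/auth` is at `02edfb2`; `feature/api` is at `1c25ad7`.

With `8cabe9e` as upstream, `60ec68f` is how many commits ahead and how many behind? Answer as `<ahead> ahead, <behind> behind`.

0 ahead, 6 behind

Reachable from 60ec68f: {2d7a899, 60ec68f, eac51f4}.
Reachable from 8cabe9e: {2d7a899, 3400ea6, 4045dd5, 60ec68f, 8cabe9e, a691e2e, a88a356, c2ea7d6, eac51f4}.
Only in 60ec68f's history (ahead): {} — 0.
Only in 8cabe9e's history (behind): {3400ea6, 4045dd5, 8cabe9e, a691e2e, a88a356, c2ea7d6} — 6.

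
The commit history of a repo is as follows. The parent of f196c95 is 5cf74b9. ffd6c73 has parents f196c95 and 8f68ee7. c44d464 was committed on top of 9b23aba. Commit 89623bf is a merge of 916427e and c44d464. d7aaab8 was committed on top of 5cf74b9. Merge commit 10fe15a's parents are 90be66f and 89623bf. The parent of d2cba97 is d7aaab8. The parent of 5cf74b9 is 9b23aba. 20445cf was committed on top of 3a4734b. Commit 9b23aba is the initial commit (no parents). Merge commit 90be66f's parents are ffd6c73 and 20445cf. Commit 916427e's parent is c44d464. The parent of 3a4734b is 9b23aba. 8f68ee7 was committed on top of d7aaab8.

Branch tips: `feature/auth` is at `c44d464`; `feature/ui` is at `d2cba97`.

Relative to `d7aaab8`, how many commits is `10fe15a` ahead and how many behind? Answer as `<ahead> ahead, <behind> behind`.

Reachable from 10fe15a: {10fe15a, 20445cf, 3a4734b, 5cf74b9, 89623bf, 8f68ee7, 90be66f, 916427e, 9b23aba, c44d464, d7aaab8, f196c95, ffd6c73}.
Reachable from d7aaab8: {5cf74b9, 9b23aba, d7aaab8}.
Only in 10fe15a's history (ahead): {10fe15a, 20445cf, 3a4734b, 89623bf, 8f68ee7, 90be66f, 916427e, c44d464, f196c95, ffd6c73} — 10.
Only in d7aaab8's history (behind): {} — 0.

10 ahead, 0 behind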